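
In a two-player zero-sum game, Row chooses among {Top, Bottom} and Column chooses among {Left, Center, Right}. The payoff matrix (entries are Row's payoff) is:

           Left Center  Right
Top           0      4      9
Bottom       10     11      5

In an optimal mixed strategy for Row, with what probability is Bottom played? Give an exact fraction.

Row minima: Top → 0, Bottom → 5; maximin = 5.
Column maxima: Left → 10, Center → 11, Right → 9; minimax = 9.
5 ≠ 9, so there is no saddle point; optimal play is mixed.
Center is strictly dominated by Left (it gives Row strictly more in every row), so Column never plays it.
On the remaining 2×2 (Top, Bottom vs Left, Right):
Let Row play Top with probability p. Expected payoff against Left: 0p + 10(1−p) = −10p + 10; against Right: 9p + 5(1−p) = 4p + 5.
Setting these equal: −10p + 10 = 4p + 5 ⇒ −14p = -5 ⇒ p = 5/14, and the value is (-10)·(5/14) + 10 = 45/7.
For Column: with q = P(Left), equating Top's and Bottom's payoffs gives −9q + 9 = 5q + 5 ⇒ q = 2/7.

9/14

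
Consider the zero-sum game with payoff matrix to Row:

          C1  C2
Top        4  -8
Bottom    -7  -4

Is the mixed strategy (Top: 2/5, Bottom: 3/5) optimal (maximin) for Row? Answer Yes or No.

No

Against C1 this mix gives (2/5)·4 + (3/5)·(-7) = -13/5.
Against C2 this mix gives (2/5)·(-8) + (3/5)·(-4) = -28/5.
Column will play C2, holding Row to -28/5. Shifting weight toward the row that does better against C2 would raise this floor (the equalizing mix achieves -24/5 against both C2 and C1), so the proposed strategy is not optimal.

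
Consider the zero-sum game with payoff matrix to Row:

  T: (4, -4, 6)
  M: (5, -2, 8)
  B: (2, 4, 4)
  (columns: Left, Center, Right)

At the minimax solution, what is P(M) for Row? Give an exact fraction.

2/9

Row minima: T → -4, M → -2, B → 2; maximin = 2.
Column maxima: Left → 5, Center → 4, Right → 8; minimax = 4.
2 ≠ 4, so there is no saddle point; optimal play is mixed.
T is strictly dominated by M, so Row never plays it.
Right is strictly dominated by Left (it gives Row strictly more in every row), so Column never plays it.
On the remaining 2×2 (M, B vs Left, Center):
Let Row play M with probability p. Expected payoff against Left: 5p + 2(1−p) = 3p + 2; against Center: (-2)p + 4(1−p) = −6p + 4.
Setting these equal: 3p + 2 = −6p + 4 ⇒ 9p = 2 ⇒ p = 2/9, and the value is (3)·(2/9) + 2 = 8/3.
For Column: with q = P(Left), equating M's and B's payoffs gives 7q − 2 = −2q + 4 ⇒ q = 2/3.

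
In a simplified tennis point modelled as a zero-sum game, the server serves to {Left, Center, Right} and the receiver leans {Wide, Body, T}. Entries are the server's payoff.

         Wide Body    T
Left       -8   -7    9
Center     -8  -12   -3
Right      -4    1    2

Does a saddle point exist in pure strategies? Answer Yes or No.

Row minima: Left → -8, Center → -12, Right → -4; maximin = -4.
Column maxima: Wide → -4, Body → 1, T → 9; minimax = -4.
maximin = minimax = -4, so a saddle point exists.

Yes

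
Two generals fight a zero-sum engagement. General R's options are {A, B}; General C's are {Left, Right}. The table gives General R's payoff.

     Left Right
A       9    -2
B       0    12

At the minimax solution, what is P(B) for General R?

11/23

Row minima: A → -2, B → 0; maximin = 0.
Column maxima: Left → 9, Right → 12; minimax = 9.
0 ≠ 9, so there is no saddle point; optimal play is mixed.
Let General R play A with probability p. Expected payoff against Left: 9p + 0(1−p) = 9p; against Right: (-2)p + 12(1−p) = −14p + 12.
Setting these equal: 9p = −14p + 12 ⇒ 23p = 12 ⇒ p = 12/23, and the value is (9)·(12/23) = 108/23.
For General C: with q = P(Left), equating A's and B's payoffs gives 11q − 2 = −12q + 12 ⇒ q = 14/23.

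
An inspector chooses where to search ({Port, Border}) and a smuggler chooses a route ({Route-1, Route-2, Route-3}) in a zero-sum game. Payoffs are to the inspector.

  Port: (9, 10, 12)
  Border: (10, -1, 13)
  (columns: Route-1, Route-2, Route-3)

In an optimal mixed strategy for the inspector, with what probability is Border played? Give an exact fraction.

1/12

Row minima: Port → 9, Border → -1; maximin = 9.
Column maxima: Route-1 → 10, Route-2 → 10, Route-3 → 13; minimax = 10.
9 ≠ 10, so there is no saddle point; optimal play is mixed.
Route-3 is strictly dominated by Route-1 (it gives the inspector strictly more in every row), so the smuggler never plays it.
On the remaining 2×2 (Port, Border vs Route-1, Route-2):
Let the inspector play Port with probability p. Expected payoff against Route-1: 9p + 10(1−p) = −p + 10; against Route-2: 10p + (-1)(1−p) = 11p − 1.
Setting these equal: −p + 10 = 11p − 1 ⇒ −12p = -11 ⇒ p = 11/12, and the value is (-1)·(11/12) + 10 = 109/12.
For the smuggler: with q = P(Route-1), equating Port's and Border's payoffs gives −q + 10 = 11q − 1 ⇒ q = 11/12.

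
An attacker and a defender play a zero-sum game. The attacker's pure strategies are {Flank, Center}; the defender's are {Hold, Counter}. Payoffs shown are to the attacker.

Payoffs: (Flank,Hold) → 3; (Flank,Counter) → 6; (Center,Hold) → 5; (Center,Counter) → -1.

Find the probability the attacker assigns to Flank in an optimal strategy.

2/3

Row minima: Flank → 3, Center → -1; maximin = 3.
Column maxima: Hold → 5, Counter → 6; minimax = 5.
3 ≠ 5, so there is no saddle point; optimal play is mixed.
Let the attacker play Flank with probability p. Expected payoff against Hold: 3p + 5(1−p) = −2p + 5; against Counter: 6p + (-1)(1−p) = 7p − 1.
Setting these equal: −2p + 5 = 7p − 1 ⇒ −9p = -6 ⇒ p = 2/3, and the value is (-2)·(2/3) + 5 = 11/3.
For the defender: with q = P(Hold), equating Flank's and Center's payoffs gives −3q + 6 = 6q − 1 ⇒ q = 7/9.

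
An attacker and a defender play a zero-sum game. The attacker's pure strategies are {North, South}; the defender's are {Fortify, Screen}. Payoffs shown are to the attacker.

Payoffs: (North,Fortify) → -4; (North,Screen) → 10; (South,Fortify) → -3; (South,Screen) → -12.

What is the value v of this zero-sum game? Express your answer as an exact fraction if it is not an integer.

Row minima: North → -4, South → -12; maximin = -4.
Column maxima: Fortify → -3, Screen → 10; minimax = -3.
-4 ≠ -3, so there is no saddle point; optimal play is mixed.
Let the attacker play North with probability p. Expected payoff against Fortify: (-4)p + (-3)(1−p) = −p − 3; against Screen: 10p + (-12)(1−p) = 22p − 12.
Setting these equal: −p − 3 = 22p − 12 ⇒ −23p = -9 ⇒ p = 9/23, and the value is (-1)·(9/23) − 3 = -78/23.
For the defender: with q = P(Fortify), equating North's and South's payoffs gives −14q + 10 = 9q − 12 ⇒ q = 22/23.

-78/23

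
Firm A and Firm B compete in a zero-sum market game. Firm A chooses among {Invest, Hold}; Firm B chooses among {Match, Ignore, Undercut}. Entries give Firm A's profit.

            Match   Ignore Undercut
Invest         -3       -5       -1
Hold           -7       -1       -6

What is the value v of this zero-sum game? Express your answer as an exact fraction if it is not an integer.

Row minima: Invest → -5, Hold → -7; maximin = -5.
Column maxima: Match → -3, Ignore → -1, Undercut → -1; minimax = -3.
-5 ≠ -3, so there is no saddle point; optimal play is mixed.
Undercut is strictly dominated by Match (it gives Firm A strictly more in every row), so Firm B never plays it.
On the remaining 2×2 (Invest, Hold vs Match, Ignore):
Let Firm A play Invest with probability p. Expected payoff against Match: (-3)p + (-7)(1−p) = 4p − 7; against Ignore: (-5)p + (-1)(1−p) = −4p − 1.
Setting these equal: 4p − 7 = −4p − 1 ⇒ 8p = 6 ⇒ p = 3/4, and the value is (4)·(3/4) − 7 = -4.
For Firm B: with q = P(Match), equating Invest's and Hold's payoffs gives 2q − 5 = −6q − 1 ⇒ q = 1/2.

-4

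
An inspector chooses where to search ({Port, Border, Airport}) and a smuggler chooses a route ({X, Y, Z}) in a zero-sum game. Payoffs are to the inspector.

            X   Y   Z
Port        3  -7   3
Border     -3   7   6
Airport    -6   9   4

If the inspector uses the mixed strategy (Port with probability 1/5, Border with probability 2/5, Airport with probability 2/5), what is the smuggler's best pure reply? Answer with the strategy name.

X

If the smuggler plays X, the inspector's expected payoff is (1/5)·3 + (2/5)·(-3) + (2/5)·(-6) = -3.
If the smuggler plays Y, the inspector's expected payoff is (1/5)·(-7) + (2/5)·7 + (2/5)·9 = 5.
If the smuggler plays Z, the inspector's expected payoff is (1/5)·3 + (2/5)·6 + (2/5)·4 = 23/5.
The smuggler minimizes the inspector's payoff; the smallest is -3, so the best response is X.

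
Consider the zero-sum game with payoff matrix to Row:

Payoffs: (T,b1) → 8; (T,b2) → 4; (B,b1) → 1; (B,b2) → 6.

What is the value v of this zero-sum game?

44/9

Row minima: T → 4, B → 1; maximin = 4.
Column maxima: b1 → 8, b2 → 6; minimax = 6.
4 ≠ 6, so there is no saddle point; optimal play is mixed.
Let Row play T with probability p. Expected payoff against b1: 8p + 1(1−p) = 7p + 1; against b2: 4p + 6(1−p) = −2p + 6.
Setting these equal: 7p + 1 = −2p + 6 ⇒ 9p = 5 ⇒ p = 5/9, and the value is (7)·(5/9) + 1 = 44/9.
For Column: with q = P(b1), equating T's and B's payoffs gives 4q + 4 = −5q + 6 ⇒ q = 2/9.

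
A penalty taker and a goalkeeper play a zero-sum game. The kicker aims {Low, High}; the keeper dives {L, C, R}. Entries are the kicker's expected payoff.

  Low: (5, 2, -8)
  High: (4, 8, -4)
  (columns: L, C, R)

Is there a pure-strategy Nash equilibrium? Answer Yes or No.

Row minima: Low → -8, High → -4; maximin = -4.
Column maxima: L → 5, C → 8, R → -4; minimax = -4.
maximin = minimax = -4, so a saddle point exists.

Yes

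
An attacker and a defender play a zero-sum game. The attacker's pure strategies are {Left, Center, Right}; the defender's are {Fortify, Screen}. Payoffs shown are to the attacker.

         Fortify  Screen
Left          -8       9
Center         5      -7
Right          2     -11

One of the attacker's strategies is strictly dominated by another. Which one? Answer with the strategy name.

Center gives a strictly higher payoff than Right against every column: 5 > 2, -7 > -11.
So Right is strictly dominated and the attacker never plays it.

Right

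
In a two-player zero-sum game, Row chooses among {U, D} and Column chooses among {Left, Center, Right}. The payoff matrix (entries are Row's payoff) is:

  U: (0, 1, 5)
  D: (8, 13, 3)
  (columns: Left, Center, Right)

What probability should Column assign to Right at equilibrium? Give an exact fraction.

4/5

Row minima: U → 0, D → 3; maximin = 3.
Column maxima: Left → 8, Center → 13, Right → 5; minimax = 5.
3 ≠ 5, so there is no saddle point; optimal play is mixed.
Center is strictly dominated by Left (it gives Row strictly more in every row), so Column never plays it.
On the remaining 2×2 (U, D vs Left, Right):
Let Row play U with probability p. Expected payoff against Left: 0p + 8(1−p) = −8p + 8; against Right: 5p + 3(1−p) = 2p + 3.
Setting these equal: −8p + 8 = 2p + 3 ⇒ −10p = -5 ⇒ p = 1/2, and the value is (-8)·(1/2) + 8 = 4.
For Column: with q = P(Left), equating U's and D's payoffs gives −5q + 5 = 5q + 3 ⇒ q = 1/5.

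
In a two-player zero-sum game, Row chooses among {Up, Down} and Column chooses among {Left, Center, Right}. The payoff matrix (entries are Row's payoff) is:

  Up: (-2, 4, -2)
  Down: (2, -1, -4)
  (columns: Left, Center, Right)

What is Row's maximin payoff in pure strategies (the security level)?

Row minima: Up → -2, Down → -4.
The best of these is -2.

-2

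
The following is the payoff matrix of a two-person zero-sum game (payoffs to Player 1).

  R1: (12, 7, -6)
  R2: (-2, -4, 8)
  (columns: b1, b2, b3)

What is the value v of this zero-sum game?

32/25

Row minima: R1 → -6, R2 → -4; maximin = -4.
Column maxima: b1 → 12, b2 → 7, b3 → 8; minimax = 7.
-4 ≠ 7, so there is no saddle point; optimal play is mixed.
b1 is strictly dominated by b2 (it gives Player 1 strictly more in every row), so Player 2 never plays it.
On the remaining 2×2 (R1, R2 vs b2, b3):
Let Player 1 play R1 with probability p. Expected payoff against b2: 7p + (-4)(1−p) = 11p − 4; against b3: (-6)p + 8(1−p) = −14p + 8.
Setting these equal: 11p − 4 = −14p + 8 ⇒ 25p = 12 ⇒ p = 12/25, and the value is (11)·(12/25) − 4 = 32/25.
For Player 2: with q = P(b2), equating R1's and R2's payoffs gives 13q − 6 = −12q + 8 ⇒ q = 14/25.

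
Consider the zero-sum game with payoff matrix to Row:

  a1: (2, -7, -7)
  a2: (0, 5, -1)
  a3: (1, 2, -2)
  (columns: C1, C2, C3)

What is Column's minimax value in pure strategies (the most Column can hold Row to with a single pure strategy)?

Column maxima: C1 → 2, C2 → 5, C3 → -1.
The smallest of these is -1.

-1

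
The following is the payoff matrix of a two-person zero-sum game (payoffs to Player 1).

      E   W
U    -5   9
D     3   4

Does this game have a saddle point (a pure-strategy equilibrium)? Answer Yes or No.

Yes

Row minima: U → -5, D → 3; maximin = 3.
Column maxima: E → 3, W → 9; minimax = 3.
maximin = minimax = 3, so a saddle point exists.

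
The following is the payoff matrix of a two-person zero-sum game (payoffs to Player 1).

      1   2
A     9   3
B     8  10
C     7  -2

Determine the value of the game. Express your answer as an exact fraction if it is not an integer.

Row minima: A → 3, B → 8, C → -2; maximin = 8.
Column maxima: 1 → 9, 2 → 10; minimax = 9.
8 ≠ 9, so there is no saddle point; optimal play is mixed.
C is strictly dominated by A, so Player 1 never plays it.
On the remaining 2×2 (A, B vs 1, 2):
Let Player 1 play A with probability p. Expected payoff against 1: 9p + 8(1−p) = p + 8; against 2: 3p + 10(1−p) = −7p + 10.
Setting these equal: p + 8 = −7p + 10 ⇒ 8p = 2 ⇒ p = 1/4, and the value is (1)·(1/4) + 8 = 33/4.
For Player 2: with q = P(1), equating A's and B's payoffs gives 6q + 3 = −2q + 10 ⇒ q = 7/8.

33/4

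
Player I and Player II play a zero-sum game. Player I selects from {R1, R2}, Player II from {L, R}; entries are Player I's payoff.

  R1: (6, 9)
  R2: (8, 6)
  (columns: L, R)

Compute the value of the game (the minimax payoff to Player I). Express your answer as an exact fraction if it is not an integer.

Row minima: R1 → 6, R2 → 6; maximin = 6.
Column maxima: L → 8, R → 9; minimax = 8.
6 ≠ 8, so there is no saddle point; optimal play is mixed.
Let Player I play R1 with probability p. Expected payoff against L: 6p + 8(1−p) = −2p + 8; against R: 9p + 6(1−p) = 3p + 6.
Setting these equal: −2p + 8 = 3p + 6 ⇒ −5p = -2 ⇒ p = 2/5, and the value is (-2)·(2/5) + 8 = 36/5.
For Player II: with q = P(L), equating R1's and R2's payoffs gives −3q + 9 = 2q + 6 ⇒ q = 3/5.

36/5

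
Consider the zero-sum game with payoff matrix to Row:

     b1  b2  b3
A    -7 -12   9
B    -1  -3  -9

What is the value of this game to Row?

Row minima: A → -12, B → -9; maximin = -9.
Column maxima: b1 → -1, b2 → -3, b3 → 9; minimax = -3.
-9 ≠ -3, so there is no saddle point; optimal play is mixed.
b1 is strictly dominated by b2 (it gives Row strictly more in every row), so Column never plays it.
On the remaining 2×2 (A, B vs b2, b3):
Let Row play A with probability p. Expected payoff against b2: (-12)p + (-3)(1−p) = −9p − 3; against b3: 9p + (-9)(1−p) = 18p − 9.
Setting these equal: −9p − 3 = 18p − 9 ⇒ −27p = -6 ⇒ p = 2/9, and the value is (-9)·(2/9) − 3 = -5.
For Column: with q = P(b2), equating A's and B's payoffs gives −21q + 9 = 6q − 9 ⇒ q = 2/3.

-5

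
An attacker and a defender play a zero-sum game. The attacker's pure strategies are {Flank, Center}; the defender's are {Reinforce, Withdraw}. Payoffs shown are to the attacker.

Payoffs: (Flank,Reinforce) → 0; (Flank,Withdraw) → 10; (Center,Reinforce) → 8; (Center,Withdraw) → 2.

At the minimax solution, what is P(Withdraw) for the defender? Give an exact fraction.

Row minima: Flank → 0, Center → 2; maximin = 2.
Column maxima: Reinforce → 8, Withdraw → 10; minimax = 8.
2 ≠ 8, so there is no saddle point; optimal play is mixed.
Let the attacker play Flank with probability p. Expected payoff against Reinforce: 0p + 8(1−p) = −8p + 8; against Withdraw: 10p + 2(1−p) = 8p + 2.
Setting these equal: −8p + 8 = 8p + 2 ⇒ −16p = -6 ⇒ p = 3/8, and the value is (-8)·(3/8) + 8 = 5.
For the defender: with q = P(Reinforce), equating Flank's and Center's payoffs gives −10q + 10 = 6q + 2 ⇒ q = 1/2.

1/2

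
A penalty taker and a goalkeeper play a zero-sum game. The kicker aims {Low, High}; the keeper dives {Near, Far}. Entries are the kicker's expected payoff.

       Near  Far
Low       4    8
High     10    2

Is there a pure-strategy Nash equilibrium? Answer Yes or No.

No

Row minima: Low → 4, High → 2; maximin = 4.
Column maxima: Near → 10, Far → 8; minimax = 8.
4 ≠ 8, so no pure-strategy equilibrium exists.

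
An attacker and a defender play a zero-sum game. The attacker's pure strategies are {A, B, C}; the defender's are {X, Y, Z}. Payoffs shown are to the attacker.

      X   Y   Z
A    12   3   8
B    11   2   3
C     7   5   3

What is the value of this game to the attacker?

31/7

Row minima: A → 3, B → 2, C → 3; maximin = 3.
Column maxima: X → 12, Y → 5, Z → 8; minimax = 5.
3 ≠ 5, so there is no saddle point; optimal play is mixed.
B is strictly dominated by A, so the attacker never plays it.
X is strictly dominated by Y (it gives the attacker strictly more in every row), so the defender never plays it.
On the remaining 2×2 (A, C vs Y, Z):
Let the attacker play A with probability p. Expected payoff against Y: 3p + 5(1−p) = −2p + 5; against Z: 8p + 3(1−p) = 5p + 3.
Setting these equal: −2p + 5 = 5p + 3 ⇒ −7p = -2 ⇒ p = 2/7, and the value is (-2)·(2/7) + 5 = 31/7.
For the defender: with q = P(Y), equating A's and C's payoffs gives −5q + 8 = 2q + 3 ⇒ q = 5/7.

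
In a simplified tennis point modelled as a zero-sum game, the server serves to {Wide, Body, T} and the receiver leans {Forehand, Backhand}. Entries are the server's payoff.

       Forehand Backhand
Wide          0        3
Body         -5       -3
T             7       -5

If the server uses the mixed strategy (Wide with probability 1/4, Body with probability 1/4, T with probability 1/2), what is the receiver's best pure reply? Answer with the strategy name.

If the receiver plays Forehand, the server's expected payoff is (1/4)·0 + (1/4)·(-5) + (1/2)·7 = 9/4.
If the receiver plays Backhand, the server's expected payoff is (1/4)·3 + (1/4)·(-3) + (1/2)·(-5) = -5/2.
The receiver minimizes the server's payoff; the smallest is -5/2, so the best response is Backhand.

Backhand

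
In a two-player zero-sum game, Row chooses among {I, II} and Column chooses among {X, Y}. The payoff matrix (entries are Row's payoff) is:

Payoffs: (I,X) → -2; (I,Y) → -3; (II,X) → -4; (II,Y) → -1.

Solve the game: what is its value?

Row minima: I → -3, II → -4; maximin = -3.
Column maxima: X → -2, Y → -1; minimax = -2.
-3 ≠ -2, so there is no saddle point; optimal play is mixed.
Let Row play I with probability p. Expected payoff against X: (-2)p + (-4)(1−p) = 2p − 4; against Y: (-3)p + (-1)(1−p) = −2p − 1.
Setting these equal: 2p − 4 = −2p − 1 ⇒ 4p = 3 ⇒ p = 3/4, and the value is (2)·(3/4) − 4 = -5/2.
For Column: with q = P(X), equating I's and II's payoffs gives q − 3 = −3q − 1 ⇒ q = 1/2.

-5/2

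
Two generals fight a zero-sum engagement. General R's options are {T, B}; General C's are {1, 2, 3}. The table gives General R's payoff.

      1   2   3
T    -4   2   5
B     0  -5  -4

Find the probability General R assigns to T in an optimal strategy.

5/11

Row minima: T → -4, B → -5; maximin = -4.
Column maxima: 1 → 0, 2 → 2, 3 → 5; minimax = 0.
-4 ≠ 0, so there is no saddle point; optimal play is mixed.
3 is strictly dominated by 2 (it gives General R strictly more in every row), so General C never plays it.
On the remaining 2×2 (T, B vs 1, 2):
Let General R play T with probability p. Expected payoff against 1: (-4)p + 0(1−p) = −4p; against 2: 2p + (-5)(1−p) = 7p − 5.
Setting these equal: −4p = 7p − 5 ⇒ −11p = -5 ⇒ p = 5/11, and the value is (-4)·(5/11) = -20/11.
For General C: with q = P(1), equating T's and B's payoffs gives −6q + 2 = 5q − 5 ⇒ q = 7/11.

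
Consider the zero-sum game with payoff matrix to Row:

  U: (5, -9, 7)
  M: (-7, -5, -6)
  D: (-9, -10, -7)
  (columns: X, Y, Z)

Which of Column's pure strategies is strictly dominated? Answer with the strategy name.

X holds Row's payoff strictly below Z in every row: 5 < 7, -7 < -6, -9 < -7.
So Z is strictly dominated for Column.

Z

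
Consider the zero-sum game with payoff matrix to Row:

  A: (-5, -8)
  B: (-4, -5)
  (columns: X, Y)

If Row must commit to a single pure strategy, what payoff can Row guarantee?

-5

Row minima: A → -8, B → -5.
The best of these is -5.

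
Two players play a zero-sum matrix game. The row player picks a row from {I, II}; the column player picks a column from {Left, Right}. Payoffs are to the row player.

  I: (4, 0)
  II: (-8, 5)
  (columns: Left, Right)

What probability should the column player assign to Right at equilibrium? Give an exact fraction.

Row minima: I → 0, II → -8; maximin = 0.
Column maxima: Left → 4, Right → 5; minimax = 4.
0 ≠ 4, so there is no saddle point; optimal play is mixed.
Let the row player play I with probability p. Expected payoff against Left: 4p + (-8)(1−p) = 12p − 8; against Right: 0p + 5(1−p) = −5p + 5.
Setting these equal: 12p − 8 = −5p + 5 ⇒ 17p = 13 ⇒ p = 13/17, and the value is (12)·(13/17) − 8 = 20/17.
For the column player: with q = P(Left), equating I's and II's payoffs gives 4q = −13q + 5 ⇒ q = 5/17.

12/17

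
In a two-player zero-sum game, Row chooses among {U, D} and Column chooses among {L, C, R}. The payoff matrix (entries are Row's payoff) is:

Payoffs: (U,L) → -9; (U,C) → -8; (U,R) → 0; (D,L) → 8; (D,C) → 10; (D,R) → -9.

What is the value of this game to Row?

-81/26

Row minima: U → -9, D → -9; maximin = -9.
Column maxima: L → 8, C → 10, R → 0; minimax = 0.
-9 ≠ 0, so there is no saddle point; optimal play is mixed.
C is strictly dominated by L (it gives Row strictly more in every row), so Column never plays it.
On the remaining 2×2 (U, D vs L, R):
Let Row play U with probability p. Expected payoff against L: (-9)p + 8(1−p) = −17p + 8; against R: 0p + (-9)(1−p) = 9p − 9.
Setting these equal: −17p + 8 = 9p − 9 ⇒ −26p = -17 ⇒ p = 17/26, and the value is (-17)·(17/26) + 8 = -81/26.
For Column: with q = P(L), equating U's and D's payoffs gives −9q = 17q − 9 ⇒ q = 9/26.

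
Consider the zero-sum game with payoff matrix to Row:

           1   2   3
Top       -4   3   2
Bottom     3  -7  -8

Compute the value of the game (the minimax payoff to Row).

-26/17

Row minima: Top → -4, Bottom → -8; maximin = -4.
Column maxima: 1 → 3, 2 → 3, 3 → 2; minimax = 2.
-4 ≠ 2, so there is no saddle point; optimal play is mixed.
2 is strictly dominated by 3 (it gives Row strictly more in every row), so Column never plays it.
On the remaining 2×2 (Top, Bottom vs 1, 3):
Let Row play Top with probability p. Expected payoff against 1: (-4)p + 3(1−p) = −7p + 3; against 3: 2p + (-8)(1−p) = 10p − 8.
Setting these equal: −7p + 3 = 10p − 8 ⇒ −17p = -11 ⇒ p = 11/17, and the value is (-7)·(11/17) + 3 = -26/17.
For Column: with q = P(1), equating Top's and Bottom's payoffs gives −6q + 2 = 11q − 8 ⇒ q = 10/17.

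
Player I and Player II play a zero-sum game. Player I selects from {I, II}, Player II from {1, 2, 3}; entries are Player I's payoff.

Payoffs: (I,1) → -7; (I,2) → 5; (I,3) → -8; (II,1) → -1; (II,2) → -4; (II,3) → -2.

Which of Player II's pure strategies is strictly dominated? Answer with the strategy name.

1

3 holds Player I's payoff strictly below 1 in every row: -8 < -7, -2 < -1.
So 1 is strictly dominated for Player II.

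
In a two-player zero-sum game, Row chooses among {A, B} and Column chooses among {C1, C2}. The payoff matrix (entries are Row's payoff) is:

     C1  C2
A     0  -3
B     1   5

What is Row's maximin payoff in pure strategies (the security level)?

1

Row minima: A → -3, B → 1.
The best of these is 1.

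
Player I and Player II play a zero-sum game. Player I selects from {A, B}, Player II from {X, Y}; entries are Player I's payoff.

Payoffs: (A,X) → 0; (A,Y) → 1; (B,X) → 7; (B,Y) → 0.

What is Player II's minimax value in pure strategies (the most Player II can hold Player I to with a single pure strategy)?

Column maxima: X → 7, Y → 1.
The smallest of these is 1.

1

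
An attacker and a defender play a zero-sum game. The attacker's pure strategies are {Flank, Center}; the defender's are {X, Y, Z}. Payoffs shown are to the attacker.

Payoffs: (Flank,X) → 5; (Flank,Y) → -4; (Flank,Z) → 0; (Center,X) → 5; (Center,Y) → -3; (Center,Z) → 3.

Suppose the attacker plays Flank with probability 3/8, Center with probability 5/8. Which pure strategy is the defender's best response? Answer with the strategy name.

If the defender plays X, the attacker's expected payoff is (3/8)·5 + (5/8)·5 = 5.
If the defender plays Y, the attacker's expected payoff is (3/8)·(-4) + (5/8)·(-3) = -27/8.
If the defender plays Z, the attacker's expected payoff is (3/8)·0 + (5/8)·3 = 15/8.
The defender minimizes the attacker's payoff; the smallest is -27/8, so the best response is Y.

Y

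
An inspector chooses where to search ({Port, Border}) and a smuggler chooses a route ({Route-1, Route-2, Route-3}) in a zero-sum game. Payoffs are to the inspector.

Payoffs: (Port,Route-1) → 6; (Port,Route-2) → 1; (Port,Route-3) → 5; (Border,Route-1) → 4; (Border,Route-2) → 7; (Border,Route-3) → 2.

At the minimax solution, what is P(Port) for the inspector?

Row minima: Port → 1, Border → 2; maximin = 2.
Column maxima: Route-1 → 6, Route-2 → 7, Route-3 → 5; minimax = 5.
2 ≠ 5, so there is no saddle point; optimal play is mixed.
Route-1 is strictly dominated by Route-3 (it gives the inspector strictly more in every row), so the smuggler never plays it.
On the remaining 2×2 (Port, Border vs Route-2, Route-3):
Let the inspector play Port with probability p. Expected payoff against Route-2: 1p + 7(1−p) = −6p + 7; against Route-3: 5p + 2(1−p) = 3p + 2.
Setting these equal: −6p + 7 = 3p + 2 ⇒ −9p = -5 ⇒ p = 5/9, and the value is (-6)·(5/9) + 7 = 11/3.
For the smuggler: with q = P(Route-2), equating Port's and Border's payoffs gives −4q + 5 = 5q + 2 ⇒ q = 1/3.

5/9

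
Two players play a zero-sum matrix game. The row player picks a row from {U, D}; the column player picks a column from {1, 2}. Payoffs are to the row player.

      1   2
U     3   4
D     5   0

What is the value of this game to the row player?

Row minima: U → 3, D → 0; maximin = 3.
Column maxima: 1 → 5, 2 → 4; minimax = 4.
3 ≠ 4, so there is no saddle point; optimal play is mixed.
Let the row player play U with probability p. Expected payoff against 1: 3p + 5(1−p) = −2p + 5; against 2: 4p + 0(1−p) = 4p.
Setting these equal: −2p + 5 = 4p ⇒ −6p = -5 ⇒ p = 5/6, and the value is (-2)·(5/6) + 5 = 10/3.
For the column player: with q = P(1), equating U's and D's payoffs gives −q + 4 = 5q ⇒ q = 2/3.

10/3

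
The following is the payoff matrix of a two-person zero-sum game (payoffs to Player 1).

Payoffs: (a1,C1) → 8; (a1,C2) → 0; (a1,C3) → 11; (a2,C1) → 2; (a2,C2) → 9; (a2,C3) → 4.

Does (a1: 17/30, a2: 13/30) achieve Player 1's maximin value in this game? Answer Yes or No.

No

Against C1 this mix gives (17/30)·8 + (13/30)·2 = 27/5.
Against C2 this mix gives (17/30)·0 + (13/30)·9 = 39/10.
Against C3 this mix gives (17/30)·11 + (13/30)·4 = 239/30.
Player 2 will play C2, holding Player 1 to 39/10. Shifting weight toward the row that does better against C2 would raise this floor (the equalizing mix achieves 24/5 against both C2 and C1), so the proposed strategy is not optimal.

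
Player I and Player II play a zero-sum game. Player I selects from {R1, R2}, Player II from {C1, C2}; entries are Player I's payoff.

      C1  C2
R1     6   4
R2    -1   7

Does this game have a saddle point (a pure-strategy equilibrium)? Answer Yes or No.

No

Row minima: R1 → 4, R2 → -1; maximin = 4.
Column maxima: C1 → 6, C2 → 7; minimax = 6.
4 ≠ 6, so no pure-strategy equilibrium exists.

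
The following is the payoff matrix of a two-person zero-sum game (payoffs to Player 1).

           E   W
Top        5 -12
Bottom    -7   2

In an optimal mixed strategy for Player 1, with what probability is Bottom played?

17/26

Row minima: Top → -12, Bottom → -7; maximin = -7.
Column maxima: E → 5, W → 2; minimax = 2.
-7 ≠ 2, so there is no saddle point; optimal play is mixed.
Let Player 1 play Top with probability p. Expected payoff against E: 5p + (-7)(1−p) = 12p − 7; against W: (-12)p + 2(1−p) = −14p + 2.
Setting these equal: 12p − 7 = −14p + 2 ⇒ 26p = 9 ⇒ p = 9/26, and the value is (12)·(9/26) − 7 = -37/13.
For Player 2: with q = P(E), equating Top's and Bottom's payoffs gives 17q − 12 = −9q + 2 ⇒ q = 7/13.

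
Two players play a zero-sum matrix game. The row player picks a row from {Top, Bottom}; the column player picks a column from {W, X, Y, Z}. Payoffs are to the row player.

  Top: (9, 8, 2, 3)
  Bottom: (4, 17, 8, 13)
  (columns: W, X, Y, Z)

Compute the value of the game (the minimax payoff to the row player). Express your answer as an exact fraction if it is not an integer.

Row minima: Top → 2, Bottom → 4; maximin = 4.
Column maxima: W → 9, X → 17, Y → 8, Z → 13; minimax = 8.
4 ≠ 8, so there is no saddle point; optimal play is mixed.
X is strictly dominated by Y (it gives the row player strictly more in every row), so the column player never plays it.
Z is strictly dominated by Y (it gives the row player strictly more in every row), so the column player never plays it.
On the remaining 2×2 (Top, Bottom vs W, Y):
Let the row player play Top with probability p. Expected payoff against W: 9p + 4(1−p) = 5p + 4; against Y: 2p + 8(1−p) = −6p + 8.
Setting these equal: 5p + 4 = −6p + 8 ⇒ 11p = 4 ⇒ p = 4/11, and the value is (5)·(4/11) + 4 = 64/11.
For the column player: with q = P(W), equating Top's and Bottom's payoffs gives 7q + 2 = −4q + 8 ⇒ q = 6/11.

64/11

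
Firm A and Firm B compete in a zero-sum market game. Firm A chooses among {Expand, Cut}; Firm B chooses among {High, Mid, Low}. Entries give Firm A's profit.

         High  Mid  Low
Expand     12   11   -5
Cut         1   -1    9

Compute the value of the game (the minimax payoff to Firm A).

47/13

Row minima: Expand → -5, Cut → -1; maximin = -1.
Column maxima: High → 12, Mid → 11, Low → 9; minimax = 9.
-1 ≠ 9, so there is no saddle point; optimal play is mixed.
High is strictly dominated by Mid (it gives Firm A strictly more in every row), so Firm B never plays it.
On the remaining 2×2 (Expand, Cut vs Mid, Low):
Let Firm A play Expand with probability p. Expected payoff against Mid: 11p + (-1)(1−p) = 12p − 1; against Low: (-5)p + 9(1−p) = −14p + 9.
Setting these equal: 12p − 1 = −14p + 9 ⇒ 26p = 10 ⇒ p = 5/13, and the value is (12)·(5/13) − 1 = 47/13.
For Firm B: with q = P(Mid), equating Expand's and Cut's payoffs gives 16q − 5 = −10q + 9 ⇒ q = 7/13.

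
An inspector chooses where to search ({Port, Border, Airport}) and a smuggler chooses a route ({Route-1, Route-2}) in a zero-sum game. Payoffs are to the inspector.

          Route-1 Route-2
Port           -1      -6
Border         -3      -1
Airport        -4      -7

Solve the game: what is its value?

Row minima: Port → -6, Border → -3, Airport → -7; maximin = -3.
Column maxima: Route-1 → -1, Route-2 → -1; minimax = -1.
-3 ≠ -1, so there is no saddle point; optimal play is mixed.
Airport is strictly dominated by Port, so the inspector never plays it.
On the remaining 2×2 (Port, Border vs Route-1, Route-2):
Let the inspector play Port with probability p. Expected payoff against Route-1: (-1)p + (-3)(1−p) = 2p − 3; against Route-2: (-6)p + (-1)(1−p) = −5p − 1.
Setting these equal: 2p − 3 = −5p − 1 ⇒ 7p = 2 ⇒ p = 2/7, and the value is (2)·(2/7) − 3 = -17/7.
For the smuggler: with q = P(Route-1), equating Port's and Border's payoffs gives 5q − 6 = −2q − 1 ⇒ q = 5/7.

-17/7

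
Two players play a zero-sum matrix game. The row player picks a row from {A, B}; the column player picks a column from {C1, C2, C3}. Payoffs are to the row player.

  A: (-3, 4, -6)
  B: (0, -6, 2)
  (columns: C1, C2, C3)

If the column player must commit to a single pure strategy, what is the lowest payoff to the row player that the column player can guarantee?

0

Column maxima: C1 → 0, C2 → 4, C3 → 2.
The smallest of these is 0.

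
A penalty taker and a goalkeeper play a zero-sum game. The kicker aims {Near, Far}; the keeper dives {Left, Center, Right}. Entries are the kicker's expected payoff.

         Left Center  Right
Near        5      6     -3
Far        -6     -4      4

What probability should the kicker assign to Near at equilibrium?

5/9

Row minima: Near → -3, Far → -6; maximin = -3.
Column maxima: Left → 5, Center → 6, Right → 4; minimax = 4.
-3 ≠ 4, so there is no saddle point; optimal play is mixed.
Center is strictly dominated by Left (it gives the kicker strictly more in every row), so the keeper never plays it.
On the remaining 2×2 (Near, Far vs Left, Right):
Let the kicker play Near with probability p. Expected payoff against Left: 5p + (-6)(1−p) = 11p − 6; against Right: (-3)p + 4(1−p) = −7p + 4.
Setting these equal: 11p − 6 = −7p + 4 ⇒ 18p = 10 ⇒ p = 5/9, and the value is (11)·(5/9) − 6 = 1/9.
For the keeper: with q = P(Left), equating Near's and Far's payoffs gives 8q − 3 = −10q + 4 ⇒ q = 7/18.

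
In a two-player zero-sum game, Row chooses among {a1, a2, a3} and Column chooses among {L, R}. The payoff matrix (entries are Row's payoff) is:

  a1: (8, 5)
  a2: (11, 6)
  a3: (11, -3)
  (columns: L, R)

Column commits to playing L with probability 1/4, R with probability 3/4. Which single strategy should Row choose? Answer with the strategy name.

Expected payoff of a1: (1/4)·8 + (3/4)·5 = 23/4.
Expected payoff of a2: (1/4)·11 + (3/4)·6 = 29/4.
Expected payoff of a3: (1/4)·11 + (3/4)·(-3) = 1/2.
The largest is 29/4, so Row's best response is a2.

a2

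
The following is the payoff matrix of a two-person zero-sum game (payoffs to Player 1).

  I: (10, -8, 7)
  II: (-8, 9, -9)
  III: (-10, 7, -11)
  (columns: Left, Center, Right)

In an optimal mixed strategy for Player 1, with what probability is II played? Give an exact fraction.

Row minima: I → -8, II → -9, III → -11; maximin = -8.
Column maxima: Left → 10, Center → 9, Right → 7; minimax = 7.
-8 ≠ 7, so there is no saddle point; optimal play is mixed.
III is strictly dominated by II, so Player 1 never plays it.
Left is strictly dominated by Right (it gives Player 1 strictly more in every row), so Player 2 never plays it.
On the remaining 2×2 (I, II vs Center, Right):
Let Player 1 play I with probability p. Expected payoff against Center: (-8)p + 9(1−p) = −17p + 9; against Right: 7p + (-9)(1−p) = 16p − 9.
Setting these equal: −17p + 9 = 16p − 9 ⇒ −33p = -18 ⇒ p = 6/11, and the value is (-17)·(6/11) + 9 = -3/11.
For Player 2: with q = P(Center), equating I's and II's payoffs gives −15q + 7 = 18q − 9 ⇒ q = 16/33.

5/11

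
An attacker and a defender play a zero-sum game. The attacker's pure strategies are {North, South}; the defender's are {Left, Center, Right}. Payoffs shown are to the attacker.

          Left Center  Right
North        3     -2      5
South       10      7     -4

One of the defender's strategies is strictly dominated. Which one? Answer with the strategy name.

Center holds the attacker's payoff strictly below Left in every row: -2 < 3, 7 < 10.
So Left is strictly dominated for the defender.

Left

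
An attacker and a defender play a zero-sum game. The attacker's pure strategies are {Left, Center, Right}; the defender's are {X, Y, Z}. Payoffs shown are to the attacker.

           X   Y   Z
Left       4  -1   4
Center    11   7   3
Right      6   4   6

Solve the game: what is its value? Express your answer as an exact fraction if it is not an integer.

Row minima: Left → -1, Center → 3, Right → 4; maximin = 4.
Column maxima: X → 11, Y → 7, Z → 6; minimax = 6.
4 ≠ 6, so there is no saddle point; optimal play is mixed.
Left is strictly dominated by Right, so the attacker never plays it.
X is strictly dominated by Y (it gives the attacker strictly more in every row), so the defender never plays it.
On the remaining 2×2 (Center, Right vs Y, Z):
Let the attacker play Center with probability p. Expected payoff against Y: 7p + 4(1−p) = 3p + 4; against Z: 3p + 6(1−p) = −3p + 6.
Setting these equal: 3p + 4 = −3p + 6 ⇒ 6p = 2 ⇒ p = 1/3, and the value is (3)·(1/3) + 4 = 5.
For the defender: with q = P(Y), equating Center's and Right's payoffs gives 4q + 3 = −2q + 6 ⇒ q = 1/2.

5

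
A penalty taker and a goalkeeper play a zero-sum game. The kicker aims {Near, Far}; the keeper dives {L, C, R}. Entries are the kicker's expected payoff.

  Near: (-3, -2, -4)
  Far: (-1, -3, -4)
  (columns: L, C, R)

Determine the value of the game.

Row minima: Near → -4, Far → -4; maximin = -4.
Column maxima: L → -1, C → -2, R → -4; minimax = -4.
Since maximin = minimax = -4, there is a saddle point and the value is -4.

-4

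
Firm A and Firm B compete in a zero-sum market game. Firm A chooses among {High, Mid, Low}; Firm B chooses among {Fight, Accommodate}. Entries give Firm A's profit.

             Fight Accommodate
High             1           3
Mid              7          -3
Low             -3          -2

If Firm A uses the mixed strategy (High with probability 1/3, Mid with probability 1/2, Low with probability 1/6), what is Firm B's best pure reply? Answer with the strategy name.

If Firm B plays Fight, Firm A's expected payoff is (1/3)·1 + (1/2)·7 + (1/6)·(-3) = 10/3.
If Firm B plays Accommodate, Firm A's expected payoff is (1/3)·3 + (1/2)·(-3) + (1/6)·(-2) = -5/6.
Firm B minimizes Firm A's payoff; the smallest is -5/6, so the best response is Accommodate.

Accommodate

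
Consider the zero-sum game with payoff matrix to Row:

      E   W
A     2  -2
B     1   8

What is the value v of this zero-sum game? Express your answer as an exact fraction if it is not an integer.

Row minima: A → -2, B → 1; maximin = 1.
Column maxima: E → 2, W → 8; minimax = 2.
1 ≠ 2, so there is no saddle point; optimal play is mixed.
Let Row play A with probability p. Expected payoff against E: 2p + 1(1−p) = p + 1; against W: (-2)p + 8(1−p) = −10p + 8.
Setting these equal: p + 1 = −10p + 8 ⇒ 11p = 7 ⇒ p = 7/11, and the value is (1)·(7/11) + 1 = 18/11.
For Column: with q = P(E), equating A's and B's payoffs gives 4q − 2 = −7q + 8 ⇒ q = 10/11.

18/11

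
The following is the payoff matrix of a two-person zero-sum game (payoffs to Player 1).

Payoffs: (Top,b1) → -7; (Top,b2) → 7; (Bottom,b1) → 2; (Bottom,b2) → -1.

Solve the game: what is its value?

7/17

Row minima: Top → -7, Bottom → -1; maximin = -1.
Column maxima: b1 → 2, b2 → 7; minimax = 2.
-1 ≠ 2, so there is no saddle point; optimal play is mixed.
Let Player 1 play Top with probability p. Expected payoff against b1: (-7)p + 2(1−p) = −9p + 2; against b2: 7p + (-1)(1−p) = 8p − 1.
Setting these equal: −9p + 2 = 8p − 1 ⇒ −17p = -3 ⇒ p = 3/17, and the value is (-9)·(3/17) + 2 = 7/17.
For Player 2: with q = P(b1), equating Top's and Bottom's payoffs gives −14q + 7 = 3q − 1 ⇒ q = 8/17.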